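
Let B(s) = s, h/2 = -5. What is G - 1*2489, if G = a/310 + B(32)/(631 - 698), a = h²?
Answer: -5169975/2077 ≈ -2489.2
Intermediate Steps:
h = -10 (h = 2*(-5) = -10)
a = 100 (a = (-10)² = 100)
G = -322/2077 (G = 100/310 + 32/(631 - 698) = 100*(1/310) + 32/(-67) = 10/31 + 32*(-1/67) = 10/31 - 32/67 = -322/2077 ≈ -0.15503)
G - 1*2489 = -322/2077 - 1*2489 = -322/2077 - 2489 = -5169975/2077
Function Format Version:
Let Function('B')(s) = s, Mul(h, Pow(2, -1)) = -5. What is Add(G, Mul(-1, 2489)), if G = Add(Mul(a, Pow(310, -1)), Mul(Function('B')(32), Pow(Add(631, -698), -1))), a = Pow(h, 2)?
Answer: Rational(-5169975, 2077) ≈ -2489.2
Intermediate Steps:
h = -10 (h = Mul(2, -5) = -10)
a = 100 (a = Pow(-10, 2) = 100)
G = Rational(-322, 2077) (G = Add(Mul(100, Pow(310, -1)), Mul(32, Pow(Add(631, -698), -1))) = Add(Mul(100, Rational(1, 310)), Mul(32, Pow(-67, -1))) = Add(Rational(10, 31), Mul(32, Rational(-1, 67))) = Add(Rational(10, 31), Rational(-32, 67)) = Rational(-322, 2077) ≈ -0.15503)
Add(G, Mul(-1, 2489)) = Add(Rational(-322, 2077), Mul(-1, 2489)) = Add(Rational(-322, 2077), -2489) = Rational(-5169975, 2077)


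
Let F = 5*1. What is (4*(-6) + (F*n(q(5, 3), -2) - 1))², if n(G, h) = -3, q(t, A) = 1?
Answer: 1600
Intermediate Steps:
F = 5
(4*(-6) + (F*n(q(5, 3), -2) - 1))² = (4*(-6) + (5*(-3) - 1))² = (-24 + (-15 - 1))² = (-24 - 16)² = (-40)² = 1600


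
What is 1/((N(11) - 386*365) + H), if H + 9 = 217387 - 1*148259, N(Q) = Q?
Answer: -1/71760 ≈ -1.3935e-5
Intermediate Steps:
H = 69119 (H = -9 + (217387 - 1*148259) = -9 + (217387 - 148259) = -9 + 69128 = 69119)
1/((N(11) - 386*365) + H) = 1/((11 - 386*365) + 69119) = 1/((11 - 140890) + 69119) = 1/(-140879 + 69119) = 1/(-71760) = -1/71760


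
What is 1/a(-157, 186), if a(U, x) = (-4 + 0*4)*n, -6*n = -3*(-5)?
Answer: ⅒ ≈ 0.10000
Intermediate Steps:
n = -5/2 (n = -(-1)*(-5)/2 = -⅙*15 = -5/2 ≈ -2.5000)
a(U, x) = 10 (a(U, x) = (-4 + 0*4)*(-5/2) = (-4 + 0)*(-5/2) = -4*(-5/2) = 10)
1/a(-157, 186) = 1/10 = ⅒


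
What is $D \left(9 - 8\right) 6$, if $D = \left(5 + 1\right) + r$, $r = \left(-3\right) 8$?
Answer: $-108$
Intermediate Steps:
$r = -24$
$D = -18$ ($D = \left(5 + 1\right) - 24 = 6 - 24 = -18$)
$D \left(9 - 8\right) 6 = - 18 \left(9 - 8\right) 6 = \left(-18\right) 1 \cdot 6 = \left(-18\right) 6 = -108$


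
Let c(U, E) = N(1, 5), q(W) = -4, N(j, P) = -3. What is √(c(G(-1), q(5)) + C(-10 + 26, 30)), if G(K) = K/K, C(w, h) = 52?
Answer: 7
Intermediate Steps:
G(K) = 1
c(U, E) = -3
√(c(G(-1), q(5)) + C(-10 + 26, 30)) = √(-3 + 52) = √49 = 7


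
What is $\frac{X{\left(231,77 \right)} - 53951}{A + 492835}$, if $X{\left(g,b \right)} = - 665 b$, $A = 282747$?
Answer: $- \frac{52578}{387791} \approx -0.13558$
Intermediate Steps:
$\frac{X{\left(231,77 \right)} - 53951}{A + 492835} = \frac{\left(-665\right) 77 - 53951}{282747 + 492835} = \frac{-51205 - 53951}{775582} = \left(-105156\right) \frac{1}{775582} = - \frac{52578}{387791}$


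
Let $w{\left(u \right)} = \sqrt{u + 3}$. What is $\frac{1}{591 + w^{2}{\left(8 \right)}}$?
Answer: $\frac{1}{602} \approx 0.0016611$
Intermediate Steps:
$w{\left(u \right)} = \sqrt{3 + u}$
$\frac{1}{591 + w^{2}{\left(8 \right)}} = \frac{1}{591 + \left(\sqrt{3 + 8}\right)^{2}} = \frac{1}{591 + \left(\sqrt{11}\right)^{2}} = \frac{1}{591 + 11} = \frac{1}{602}$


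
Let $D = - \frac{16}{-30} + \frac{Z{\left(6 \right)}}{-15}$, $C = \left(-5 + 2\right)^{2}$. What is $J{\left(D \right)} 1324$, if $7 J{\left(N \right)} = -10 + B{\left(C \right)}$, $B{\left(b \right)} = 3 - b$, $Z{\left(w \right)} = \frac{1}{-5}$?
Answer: $- \frac{21184}{7} \approx -3026.3$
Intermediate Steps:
$C = 9$ ($C = \left(-3\right)^{2} = 9$)
$Z{\left(w \right)} = - \frac{1}{5}$
$D = \frac{41}{75}$ ($D = - \frac{16}{-30} - \frac{1}{5 \left(-15\right)} = \left(-16\right) \left(- \frac{1}{30}\right) - - \frac{1}{75} = \frac{8}{15} + \frac{1}{75} = \frac{41}{75} \approx 0.54667$)
$J{\left(N \right)} = - \frac{16}{7}$ ($J{\left(N \right)} = \frac{-10 + \left(3 - 9\right)}{7} = \frac{-10 - 6}{7} = \frac{1}{7} \left(-16\right) = - \frac{16}{7}$)
$J{\left(D \right)} 1324 = \left(- \frac{16}{7}\right) 1324 = - \frac{21184}{7}$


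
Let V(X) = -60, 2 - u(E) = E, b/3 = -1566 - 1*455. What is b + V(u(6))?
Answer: -6123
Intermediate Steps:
b = -6063 (b = 3*(-1566 - 1*455) = 3*(-1566 - 455) = 3*(-2021) = -6063)
u(E) = 2 - E
b + V(u(6)) = -6063 - 60 = -6123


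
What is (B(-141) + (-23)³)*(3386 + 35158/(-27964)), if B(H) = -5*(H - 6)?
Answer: -270512403668/6991 ≈ -3.8694e+7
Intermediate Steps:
B(H) = 30 - 5*H (B(H) = -5*(-6 + H) = 30 - 5*H)
(B(-141) + (-23)³)*(3386 + 35158/(-27964)) = ((30 - 5*(-141)) + (-23)³)*(3386 + 35158/(-27964)) = ((30 + 705) - 12167)*(3386 + 35158*(-1/27964)) = (735 - 12167)*(3386 - 17579/13982) = -11432*47325473/13982 = -270512403668/6991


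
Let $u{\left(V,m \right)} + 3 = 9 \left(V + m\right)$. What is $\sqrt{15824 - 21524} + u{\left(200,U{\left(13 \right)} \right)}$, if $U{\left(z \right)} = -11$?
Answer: $1698 + 10 i \sqrt{57} \approx 1698.0 + 75.498 i$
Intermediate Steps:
$u{\left(V,m \right)} = -3 + 9 V + 9 m$ ($u{\left(V,m \right)} = -3 + 9 \left(V + m\right) = -3 + \left(9 V + 9 m\right) = -3 + 9 V + 9 m$)
$\sqrt{15824 - 21524} + u{\left(200,U{\left(13 \right)} \right)} = \sqrt{15824 - 21524} + \left(-3 + 9 \cdot 200 + 9 \left(-11\right)\right) = \sqrt{-5700} - -1698 = 10 i \sqrt{57} + 1698 = 1698 + 10 i \sqrt{57}$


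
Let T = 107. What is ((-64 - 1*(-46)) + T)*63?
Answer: 5607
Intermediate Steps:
((-64 - 1*(-46)) + T)*63 = ((-64 - 1*(-46)) + 107)*63 = ((-64 + 46) + 107)*63 = (-18 + 107)*63 = 89*63 = 5607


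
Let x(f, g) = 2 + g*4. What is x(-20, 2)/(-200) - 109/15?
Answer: -439/60 ≈ -7.3167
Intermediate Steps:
x(f, g) = 2 + 4*g
x(-20, 2)/(-200) - 109/15 = (2 + 4*2)/(-200) - 109/15 = (2 + 8)*(-1/200) - 109*1/15 = 10*(-1/200) - 109/15 = -1/20 - 109/15 = -439/60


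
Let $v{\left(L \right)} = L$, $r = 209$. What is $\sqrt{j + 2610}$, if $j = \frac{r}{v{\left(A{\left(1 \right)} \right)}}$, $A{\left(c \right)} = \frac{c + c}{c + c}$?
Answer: $\sqrt{2819} \approx 53.094$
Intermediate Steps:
$A{\left(c \right)} = 1$ ($A{\left(c \right)} = \frac{2 c}{2 c} = 2 c \frac{1}{2 c} = 1$)
$j = 209$ ($j = \frac{209}{1} = 209 \cdot 1 = 209$)
$\sqrt{j + 2610} = \sqrt{209 + 2610} = \sqrt{2819}$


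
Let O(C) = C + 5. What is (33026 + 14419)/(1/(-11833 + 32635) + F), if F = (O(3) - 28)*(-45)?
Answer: 986950890/18721801 ≈ 52.717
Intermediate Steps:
O(C) = 5 + C
F = 900 (F = ((5 + 3) - 28)*(-45) = (8 - 28)*(-45) = -20*(-45) = 900)
(33026 + 14419)/(1/(-11833 + 32635) + F) = (33026 + 14419)/(1/(-11833 + 32635) + 900) = 47445/(1/20802 + 900) = 47445/(18721801/20802) = 47445*(20802/18721801) = 986950890/18721801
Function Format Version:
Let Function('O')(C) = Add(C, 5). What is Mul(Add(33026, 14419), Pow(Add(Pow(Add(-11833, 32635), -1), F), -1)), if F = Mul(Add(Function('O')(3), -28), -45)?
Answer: Rational(986950890, 18721801) ≈ 52.717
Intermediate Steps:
Function('O')(C) = Add(5, C)
F = 900 (F = Mul(Add(Add(5, 3), -28), -45) = Mul(Add(8, -28), -45) = Mul(-20, -45) = 900)
Mul(Add(33026, 14419), Pow(Add(Pow(Add(-11833, 32635), -1), F), -1)) = Mul(Add(33026, 14419), Pow(Add(Pow(Add(-11833, 32635), -1), 900), -1)) = Mul(47445, Pow(Add(Pow(20802, -1), 900), -1)) = Mul(47445, Pow(Add(Rational(1, 20802), 900), -1)) = Mul(47445, Pow(Rational(18721801, 20802), -1)) = Mul(47445, Rational(20802, 18721801)) = Rational(986950890, 18721801)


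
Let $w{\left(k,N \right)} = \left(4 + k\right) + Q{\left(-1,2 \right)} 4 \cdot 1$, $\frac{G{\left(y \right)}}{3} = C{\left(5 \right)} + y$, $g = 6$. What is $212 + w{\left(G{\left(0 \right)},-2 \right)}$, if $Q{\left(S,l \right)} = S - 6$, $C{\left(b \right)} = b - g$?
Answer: $185$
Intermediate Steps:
$C{\left(b \right)} = -6 + b$ ($C{\left(b \right)} = b - 6 = -6 + b$)
$Q{\left(S,l \right)} = -6 + S$ ($Q{\left(S,l \right)} = S - 6 = -6 + S$)
$G{\left(y \right)} = -3 + 3 y$ ($G{\left(y \right)} = 3 \left(\left(-6 + 5\right) + y\right) = 3 \left(-1 + y\right) = -3 + 3 y$)
$w{\left(k,N \right)} = -24 + k$ ($w{\left(k,N \right)} = \left(4 + k\right) + \left(-6 - 1\right) 4 \cdot 1 = \left(4 + k\right) + \left(-7\right) 4 \cdot 1 = \left(4 + k\right) - 28 = -24 + k$)
$212 + w{\left(G{\left(0 \right)},-2 \right)} = 212 + \left(-24 + \left(-3 + 3 \cdot 0\right)\right) = 212 + \left(-24 + \left(-3 + 0\right)\right) = 212 - 27 = 185$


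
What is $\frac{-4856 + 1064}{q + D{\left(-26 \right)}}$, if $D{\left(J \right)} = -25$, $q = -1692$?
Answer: $\frac{3792}{1717} \approx 2.2085$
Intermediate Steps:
$\frac{-4856 + 1064}{q + D{\left(-26 \right)}} = \frac{-4856 + 1064}{-1692 - 25} = - \frac{3792}{-1717} = \left(-3792\right) \left(- \frac{1}{1717}\right) = \frac{3792}{1717}$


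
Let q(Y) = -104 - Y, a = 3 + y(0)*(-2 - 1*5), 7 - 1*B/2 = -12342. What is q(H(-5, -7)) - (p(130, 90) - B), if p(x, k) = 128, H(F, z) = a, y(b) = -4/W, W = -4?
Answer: 24470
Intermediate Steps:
B = 24698 (B = 14 - 2*(-12342) = 14 + 24684 = 24698)
y(b) = 1 (y(b) = -4/(-4) = -4*(-¼) = 1)
a = -4 (a = 3 + 1*(-2 - 1*5) = 3 + 1*(-2 - 5) = 3 + 1*(-7) = 3 - 7 = -4)
H(F, z) = -4
q(H(-5, -7)) - (p(130, 90) - B) = (-104 - 1*(-4)) - (128 - 1*24698) = (-104 + 4) - (128 - 24698) = -100 - 1*(-24570) = -100 + 24570 = 24470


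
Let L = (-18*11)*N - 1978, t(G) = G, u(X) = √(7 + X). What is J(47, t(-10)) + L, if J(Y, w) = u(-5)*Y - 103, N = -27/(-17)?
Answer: -40723/17 + 47*√2 ≈ -2329.0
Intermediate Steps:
N = 27/17 (N = -27*(-1/17) = 27/17 ≈ 1.5882)
J(Y, w) = -103 + Y*√2 (J(Y, w) = √(7 - 5)*Y - 103 = √2*Y - 103 = Y*√2 - 103 = -103 + Y*√2)
L = -38972/17 (L = -18*11*(27/17) - 1978 = -198*27/17 - 1978 = -5346/17 - 1978 = -38972/17 ≈ -2292.5)
J(47, t(-10)) + L = (-103 + 47*√2) - 38972/17 = -40723/17 + 47*√2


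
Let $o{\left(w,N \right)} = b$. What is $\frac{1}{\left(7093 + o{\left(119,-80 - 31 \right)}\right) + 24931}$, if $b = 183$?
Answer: $\frac{1}{32207} \approx 3.1049 \cdot 10^{-5}$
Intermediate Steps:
$o{\left(w,N \right)} = 183$
$\frac{1}{\left(7093 + o{\left(119,-80 - 31 \right)}\right) + 24931} = \frac{1}{\left(7093 + 183\right) + 24931} = \frac{1}{7276 + 24931} = \frac{1}{32207}$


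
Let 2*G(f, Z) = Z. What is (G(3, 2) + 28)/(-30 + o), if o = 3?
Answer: -29/27 ≈ -1.0741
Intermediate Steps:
G(f, Z) = Z/2
(G(3, 2) + 28)/(-30 + o) = ((½)*2 + 28)/(-30 + 3) = (1 + 28)/(-27) = -1/27*29 = -29/27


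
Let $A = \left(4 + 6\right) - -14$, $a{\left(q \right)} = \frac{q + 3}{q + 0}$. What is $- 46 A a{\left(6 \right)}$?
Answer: $-1656$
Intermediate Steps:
$a{\left(q \right)} = \frac{3 + q}{q}$
$A = 24$ ($A = 10 + 14 = 24$)
$- 46 A a{\left(6 \right)} = \left(-46\right) 24 \frac{3 + 6}{6} = - 1104 \cdot \frac{1}{6} \cdot 9 = \left(-1104\right) \frac{3}{2} = -1656$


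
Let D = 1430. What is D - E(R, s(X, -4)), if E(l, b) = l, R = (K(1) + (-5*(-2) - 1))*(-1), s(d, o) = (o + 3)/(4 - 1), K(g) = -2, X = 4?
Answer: 1437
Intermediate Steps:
s(d, o) = 1 + o/3 (s(d, o) = (3 + o)/3 = (3 + o)*(⅓) = 1 + o/3)
R = -7 (R = (-2 + (-5*(-2) - 1))*(-1) = (-2 + (10 - 1))*(-1) = (-2 + 9)*(-1) = 7*(-1) = -7)
D - E(R, s(X, -4)) = 1430 - 1*(-7) = 1430 + 7 = 1437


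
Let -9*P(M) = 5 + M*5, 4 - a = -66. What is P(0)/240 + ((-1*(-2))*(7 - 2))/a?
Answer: 425/3024 ≈ 0.14054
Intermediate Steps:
a = 70 (a = 4 - 1*(-66) = 4 + 66 = 70)
P(M) = -5/9 - 5*M/9 (P(M) = -(5 + M*5)/9 = -(5 + 5*M)/9 = -5/9 - 5*M/9)
P(0)/240 + ((-1*(-2))*(7 - 2))/a = (-5/9 - 5/9*0)/240 + ((-1*(-2))*(7 - 2))/70 = (-5/9 + 0)*(1/240) + (2*5)*(1/70) = -5/9*1/240 + 10*(1/70) = -1/432 + ⅐ = 425/3024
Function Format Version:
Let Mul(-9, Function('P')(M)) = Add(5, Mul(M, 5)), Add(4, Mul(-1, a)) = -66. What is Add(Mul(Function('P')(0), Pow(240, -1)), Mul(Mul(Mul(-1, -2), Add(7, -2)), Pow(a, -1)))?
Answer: Rational(425, 3024) ≈ 0.14054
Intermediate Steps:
a = 70 (a = Add(4, Mul(-1, -66)) = Add(4, 66) = 70)
Function('P')(M) = Add(Rational(-5, 9), Mul(Rational(-5, 9), M)) (Function('P')(M) = Mul(Rational(-1, 9), Add(5, Mul(M, 5))) = Mul(Rational(-1, 9), Add(5, Mul(5, M))) = Add(Rational(-5, 9), Mul(Rational(-5, 9), M)))
Add(Mul(Function('P')(0), Pow(240, -1)), Mul(Mul(Mul(-1, -2), Add(7, -2)), Pow(a, -1))) = Add(Mul(Add(Rational(-5, 9), Mul(Rational(-5, 9), 0)), Pow(240, -1)), Mul(Mul(Mul(-1, -2), Add(7, -2)), Pow(70, -1))) = Add(Mul(Add(Rational(-5, 9), 0), Rational(1, 240)), Mul(Mul(2, 5), Rational(1, 70))) = Add(Mul(Rational(-5, 9), Rational(1, 240)), Mul(10, Rational(1, 70))) = Add(Rational(-1, 432), Rational(1, 7)) = Rational(425, 3024)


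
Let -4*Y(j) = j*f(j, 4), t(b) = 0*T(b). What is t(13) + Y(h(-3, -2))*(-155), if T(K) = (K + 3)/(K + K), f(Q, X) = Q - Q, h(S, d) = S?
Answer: 0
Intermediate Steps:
f(Q, X) = 0
T(K) = (3 + K)/(2*K) (T(K) = (3 + K)/((2*K)) = (3 + K)*(1/(2*K)) = (3 + K)/(2*K))
t(b) = 0 (t(b) = 0*((3 + b)/(2*b)) = 0)
Y(j) = 0 (Y(j) = -j*0/4 = -1/4*0 = 0)
t(13) + Y(h(-3, -2))*(-155) = 0 + 0*(-155) = 0 + 0 = 0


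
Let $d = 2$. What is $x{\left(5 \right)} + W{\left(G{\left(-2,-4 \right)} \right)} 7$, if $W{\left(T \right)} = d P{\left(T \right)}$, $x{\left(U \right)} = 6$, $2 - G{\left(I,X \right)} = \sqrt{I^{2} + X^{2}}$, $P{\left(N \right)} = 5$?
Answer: $76$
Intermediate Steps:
$G{\left(I,X \right)} = 2 - \sqrt{I^{2} + X^{2}}$
$W{\left(T \right)} = 10$ ($W{\left(T \right)} = 2 \cdot 5 = 10$)
$x{\left(5 \right)} + W{\left(G{\left(-2,-4 \right)} \right)} 7 = 6 + 10 \cdot 7 = 6 + 70 = 76$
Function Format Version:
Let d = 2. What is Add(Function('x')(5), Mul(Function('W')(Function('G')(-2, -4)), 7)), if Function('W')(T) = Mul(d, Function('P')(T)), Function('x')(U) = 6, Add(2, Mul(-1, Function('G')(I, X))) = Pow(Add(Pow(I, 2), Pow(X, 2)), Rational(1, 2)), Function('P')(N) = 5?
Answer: 76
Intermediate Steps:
Function('G')(I, X) = Add(2, Mul(-1, Pow(Add(Pow(I, 2), Pow(X, 2)), Rational(1, 2))))
Function('W')(T) = 10 (Function('W')(T) = Mul(2, 5) = 10)
Add(Function('x')(5), Mul(Function('W')(Function('G')(-2, -4)), 7)) = Add(6, Mul(10, 7)) = Add(6, 70) = 76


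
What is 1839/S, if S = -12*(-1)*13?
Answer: 613/52 ≈ 11.788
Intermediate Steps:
S = 156 (S = 12*13 = 156)
1839/S = 1839/156 = 1839*(1/156) = 613/52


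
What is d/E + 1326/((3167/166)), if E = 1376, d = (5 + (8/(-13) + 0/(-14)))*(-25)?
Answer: 3932922033/56651296 ≈ 69.423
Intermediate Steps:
d = -1425/13 (d = (5 + (8*(-1/13) + 0*(-1/14)))*(-25) = (5 + (-8/13 + 0))*(-25) = (5 - 8/13)*(-25) = (57/13)*(-25) = -1425/13 ≈ -109.62)
d/E + 1326/((3167/166)) = -1425/13/1376 + 1326/((3167/166)) = -1425/13*1/1376 + 1326/((3167*(1/166))) = -1425/17888 + 1326/(3167/166) = -1425/17888 + 1326*(166/3167) = -1425/17888 + 220116/3167 = 3932922033/56651296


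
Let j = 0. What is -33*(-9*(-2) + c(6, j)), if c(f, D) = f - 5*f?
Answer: 198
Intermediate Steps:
c(f, D) = -4*f
-33*(-9*(-2) + c(6, j)) = -33*(-9*(-2) - 4*6) = -33*(18 - 24) = -33*(-6) = 198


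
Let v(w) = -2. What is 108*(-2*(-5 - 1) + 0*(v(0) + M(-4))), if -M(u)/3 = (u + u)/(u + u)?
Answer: 1296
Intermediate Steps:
M(u) = -3 (M(u) = -3*(u + u)/(u + u) = -3*2*u/(2*u) = -3*2*u*1/(2*u) = -3*1 = -3)
108*(-2*(-5 - 1) + 0*(v(0) + M(-4))) = 108*(-2*(-5 - 1) + 0*(-2 - 3)) = 108*(-2*(-6) + 0*(-5)) = 108*(12 + 0) = 108*12 = 1296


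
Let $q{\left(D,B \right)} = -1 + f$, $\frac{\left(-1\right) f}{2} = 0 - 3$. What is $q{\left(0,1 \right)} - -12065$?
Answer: $12070$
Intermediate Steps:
$f = 6$ ($f = - 2 \left(0 - 3\right) = \left(-2\right) \left(-3\right) = 6$)
$q{\left(D,B \right)} = 5$ ($q{\left(D,B \right)} = -1 + 6 = 5$)
$q{\left(0,1 \right)} - -12065 = 5 - -12065 = 5 + 12065 = 12070$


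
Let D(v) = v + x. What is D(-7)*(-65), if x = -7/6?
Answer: 3185/6 ≈ 530.83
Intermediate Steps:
x = -7/6 (x = -7*1/6 = -7/6 ≈ -1.1667)
D(v) = -7/6 + v (D(v) = v - 7/6 = -7/6 + v)
D(-7)*(-65) = (-7/6 - 7)*(-65) = -49/6*(-65) = 3185/6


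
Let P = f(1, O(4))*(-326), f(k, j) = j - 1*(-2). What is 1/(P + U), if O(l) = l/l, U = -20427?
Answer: -1/21405 ≈ -4.6718e-5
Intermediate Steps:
O(l) = 1
f(k, j) = 2 + j (f(k, j) = j + 2 = 2 + j)
P = -978 (P = (2 + 1)*(-326) = 3*(-326) = -978)
1/(P + U) = 1/(-978 - 20427) = 1/(-21405) = -1/21405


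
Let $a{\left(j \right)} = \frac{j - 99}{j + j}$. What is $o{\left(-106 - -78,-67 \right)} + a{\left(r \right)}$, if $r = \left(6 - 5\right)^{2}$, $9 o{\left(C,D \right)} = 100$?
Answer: $- \frac{341}{9} \approx -37.889$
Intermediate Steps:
$o{\left(C,D \right)} = \frac{100}{9}$ ($o{\left(C,D \right)} = \frac{1}{9} \cdot 100 = \frac{100}{9}$)
$r = 1$ ($r = 1^{2} = 1$)
$a{\left(j \right)} = \frac{-99 + j}{2 j}$
$o{\left(-106 - -78,-67 \right)} + a{\left(r \right)} = \frac{100}{9} + \frac{-99 + 1}{2 \cdot 1} = \frac{100}{9} + \frac{1}{2} \cdot 1 \left(-98\right) = \frac{100}{9} - 49 = - \frac{341}{9}$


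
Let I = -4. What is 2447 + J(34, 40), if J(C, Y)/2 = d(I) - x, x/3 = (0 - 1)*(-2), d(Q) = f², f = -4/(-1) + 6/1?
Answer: 2635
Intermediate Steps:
f = 10 (f = -4*(-1) + 6*1 = 4 + 6 = 10)
d(Q) = 100 (d(Q) = 10² = 100)
x = 6 (x = 3*((0 - 1)*(-2)) = 3*(-1*(-2)) = 3*2 = 6)
J(C, Y) = 188 (J(C, Y) = 2*(100 - 1*6) = 2*(100 - 6) = 2*94 = 188)
2447 + J(34, 40) = 2447 + 188 = 2635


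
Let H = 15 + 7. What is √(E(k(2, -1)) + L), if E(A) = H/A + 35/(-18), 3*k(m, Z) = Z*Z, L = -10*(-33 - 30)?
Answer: 31*√26/6 ≈ 26.345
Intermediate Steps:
L = 630 (L = -10*(-63) = 630)
k(m, Z) = Z²/3 (k(m, Z) = (Z*Z)/3 = Z²/3)
H = 22
E(A) = -35/18 + 22/A (E(A) = 22/A + 35/(-18) = 22/A + 35*(-1/18) = 22/A - 35/18 = -35/18 + 22/A)
√(E(k(2, -1)) + L) = √((-35/18 + 22/(((⅓)*(-1)²))) + 630) = √((-35/18 + 22/(((⅓)*1))) + 630) = √((-35/18 + 22/(⅓)) + 630) = √((-35/18 + 22*3) + 630) = √((-35/18 + 66) + 630) = √(1153/18 + 630) = √(12493/18) = 31*√26/6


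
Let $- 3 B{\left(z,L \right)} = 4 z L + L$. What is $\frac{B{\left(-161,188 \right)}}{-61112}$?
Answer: $- \frac{30221}{45834} \approx -0.65936$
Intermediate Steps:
$B{\left(z,L \right)} = - \frac{L}{3} - \frac{4 L z}{3}$ ($B{\left(z,L \right)} = - \frac{4 z L + L}{3} = - \frac{4 L z + L}{3} = - \frac{L + 4 L z}{3} = - \frac{L}{3} - \frac{4 L z}{3}$)
$\frac{B{\left(-161,188 \right)}}{-61112} = \frac{\left(- \frac{1}{3}\right) 188 \left(1 + 4 \left(-161\right)\right)}{-61112} = \left(- \frac{1}{3}\right) 188 \left(1 - 644\right) \left(- \frac{1}{61112}\right) = \left(- \frac{1}{3}\right) 188 \left(-643\right) \left(- \frac{1}{61112}\right) = \frac{120884}{3} \left(- \frac{1}{61112}\right) = - \frac{30221}{45834}$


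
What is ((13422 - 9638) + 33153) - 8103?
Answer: 28834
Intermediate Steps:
((13422 - 9638) + 33153) - 8103 = (3784 + 33153) - 8103 = 36937 - 8103 = 28834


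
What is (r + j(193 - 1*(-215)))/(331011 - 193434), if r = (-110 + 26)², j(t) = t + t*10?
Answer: 3848/45859 ≈ 0.083909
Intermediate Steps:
j(t) = 11*t (j(t) = t + 10*t = 11*t)
r = 7056 (r = (-84)² = 7056)
(r + j(193 - 1*(-215)))/(331011 - 193434) = (7056 + 11*(193 - 1*(-215)))/(331011 - 193434) = (7056 + 11*(193 + 215))/137577 = (7056 + 11*408)*(1/137577) = (7056 + 4488)*(1/137577) = 11544*(1/137577) = 3848/45859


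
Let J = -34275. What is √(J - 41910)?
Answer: 3*I*√8465 ≈ 276.02*I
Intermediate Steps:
√(J - 41910) = √(-34275 - 41910) = √(-76185) = 3*I*√8465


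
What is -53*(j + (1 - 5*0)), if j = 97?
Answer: -5194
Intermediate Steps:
-53*(j + (1 - 5*0)) = -53*(97 + (1 - 5*0)) = -53*(97 + (1 + 0)) = -53*(97 + 1) = -53*98 = -5194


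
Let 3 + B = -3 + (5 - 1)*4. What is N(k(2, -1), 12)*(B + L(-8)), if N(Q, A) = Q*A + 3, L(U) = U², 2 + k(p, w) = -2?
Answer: -3330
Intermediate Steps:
k(p, w) = -4 (k(p, w) = -2 - 2 = -4)
B = 10 (B = -3 + (-3 + (5 - 1)*4) = -3 + (-3 + 4*4) = -3 + (-3 + 16) = -3 + 13 = 10)
N(Q, A) = 3 + A*Q (N(Q, A) = A*Q + 3 = 3 + A*Q)
N(k(2, -1), 12)*(B + L(-8)) = (3 + 12*(-4))*(10 + (-8)²) = (3 - 48)*(10 + 64) = -45*74 = -3330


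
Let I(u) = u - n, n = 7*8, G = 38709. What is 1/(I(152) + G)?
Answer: 1/38805 ≈ 2.5770e-5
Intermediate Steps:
n = 56
I(u) = -56 + u (I(u) = u - 1*56 = u - 56 = -56 + u)
1/(I(152) + G) = 1/((-56 + 152) + 38709) = 1/(96 + 38709) = 1/38805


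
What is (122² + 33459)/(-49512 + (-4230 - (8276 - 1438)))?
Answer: -48343/60580 ≈ -0.79800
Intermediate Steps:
(122² + 33459)/(-49512 + (-4230 - (8276 - 1438))) = (14884 + 33459)/(-49512 + (-4230 - 1*6838)) = 48343/(-49512 + (-4230 - 6838)) = 48343/(-49512 - 11068) = 48343/(-60580) = 48343*(-1/60580) = -48343/60580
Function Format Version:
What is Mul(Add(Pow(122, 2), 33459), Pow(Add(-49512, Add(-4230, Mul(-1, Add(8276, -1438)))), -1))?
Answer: Rational(-48343, 60580) ≈ -0.79800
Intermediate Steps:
Mul(Add(Pow(122, 2), 33459), Pow(Add(-49512, Add(-4230, Mul(-1, Add(8276, -1438)))), -1)) = Mul(Add(14884, 33459), Pow(Add(-49512, Add(-4230, Mul(-1, 6838))), -1)) = Mul(48343, Pow(Add(-49512, Add(-4230, -6838)), -1)) = Mul(48343, Pow(Add(-49512, -11068), -1)) = Mul(48343, Pow(-60580, -1)) = Mul(48343, Rational(-1, 60580)) = Rational(-48343, 60580)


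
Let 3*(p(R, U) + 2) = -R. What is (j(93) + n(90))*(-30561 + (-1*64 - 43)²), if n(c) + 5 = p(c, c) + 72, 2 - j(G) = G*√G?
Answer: -707144 + 1777416*√93 ≈ 1.6434e+7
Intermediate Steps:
p(R, U) = -2 - R/3 (p(R, U) = -2 + (-R)/3 = -2 - R/3)
j(G) = 2 - G^(3/2) (j(G) = 2 - G*√G = 2 - G^(3/2))
n(c) = 65 - c/3 (n(c) = -5 + ((-2 - c/3) + 72) = -5 + (70 - c/3) = 65 - c/3)
(j(93) + n(90))*(-30561 + (-1*64 - 43)²) = ((2 - 93^(3/2)) + (65 - ⅓*90))*(-30561 + (-1*64 - 43)²) = ((2 - 93*√93) + (65 - 30))*(-30561 + (-64 - 43)²) = ((2 - 93*√93) + 35)*(-30561 + (-107)²) = (37 - 93*√93)*(-30561 + 11449) = (37 - 93*√93)*(-19112) = -707144 + 1777416*√93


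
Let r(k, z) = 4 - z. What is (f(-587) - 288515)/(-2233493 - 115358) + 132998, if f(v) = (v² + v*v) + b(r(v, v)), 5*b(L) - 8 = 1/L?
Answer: 923118610209896/6940854705 ≈ 1.3300e+5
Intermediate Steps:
b(L) = 8/5 + 1/(5*L)
f(v) = 2*v² + (33 - 8*v)/(5*(4 - v)) (f(v) = (v² + v*v) + (1 + 8*(4 - v))/(5*(4 - v)) = (v² + v²) + (1 + (32 - 8*v))/(5*(4 - v)) = 2*v² + (33 - 8*v)/(5*(4 - v)))
(f(-587) - 288515)/(-2233493 - 115358) + 132998 = ((-33 + 8*(-587) + 10*(-587)²*(-4 - 587))/(5*(-4 - 587)) - 288515)/(-2233493 - 115358) + 132998 = ((⅕)*(-33 - 4696 + 10*344569*(-591))/(-591) - 288515)/(-2348851) + 132998 = ((⅕)*(-1/591)*(-33 - 4696 - 2036402790) - 288515)*(-1/2348851) + 132998 = ((⅕)*(-1/591)*(-2036407519) - 288515)*(-1/2348851) + 132998 = (2036407519/2955 - 288515)*(-1/2348851) + 132998 = (1183845694/2955)*(-1/2348851) + 132998 = -1183845694/6940854705 + 132998 = 923118610209896/6940854705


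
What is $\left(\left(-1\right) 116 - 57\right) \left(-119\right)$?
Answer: $20587$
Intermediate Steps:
$\left(\left(-1\right) 116 - 57\right) \left(-119\right) = \left(-116 - 57\right) \left(-119\right) = \left(-173\right) \left(-119\right) = 20587$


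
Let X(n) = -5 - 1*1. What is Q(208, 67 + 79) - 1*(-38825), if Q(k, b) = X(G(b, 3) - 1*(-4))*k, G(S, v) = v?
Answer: 37577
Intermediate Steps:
X(n) = -6 (X(n) = -5 - 1 = -6)
Q(k, b) = -6*k
Q(208, 67 + 79) - 1*(-38825) = -6*208 - 1*(-38825) = -1248 + 38825 = 37577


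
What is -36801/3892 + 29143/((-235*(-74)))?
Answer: -263272417/33840940 ≈ -7.7797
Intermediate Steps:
-36801/3892 + 29143/((-235*(-74))) = -36801*1/3892 + 29143/17390 = -36801/3892 + 29143*(1/17390) = -36801/3892 + 29143/17390 = -263272417/33840940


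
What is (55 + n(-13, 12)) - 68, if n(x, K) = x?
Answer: -26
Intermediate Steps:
(55 + n(-13, 12)) - 68 = (55 - 13) - 68 = 42 - 68 = -26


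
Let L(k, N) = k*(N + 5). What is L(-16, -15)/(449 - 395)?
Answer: 80/27 ≈ 2.9630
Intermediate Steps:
L(k, N) = k*(5 + N)
L(-16, -15)/(449 - 395) = (-16*(5 - 15))/(449 - 395) = -16*(-10)/54 = 160*(1/54) = 80/27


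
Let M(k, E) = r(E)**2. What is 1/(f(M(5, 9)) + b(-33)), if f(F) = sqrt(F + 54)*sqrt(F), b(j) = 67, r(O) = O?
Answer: -67/6446 + 27*sqrt(15)/6446 ≈ 0.0058285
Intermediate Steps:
M(k, E) = E**2
f(F) = sqrt(F)*sqrt(54 + F) (f(F) = sqrt(54 + F)*sqrt(F) = sqrt(F)*sqrt(54 + F))
1/(f(M(5, 9)) + b(-33)) = 1/(sqrt(9**2)*sqrt(54 + 9**2) + 67) = 1/(sqrt(81)*sqrt(54 + 81) + 67) = 1/(9*sqrt(135) + 67) = 1/(9*(3*sqrt(15)) + 67) = 1/(27*sqrt(15) + 67) = 1/(67 + 27*sqrt(15))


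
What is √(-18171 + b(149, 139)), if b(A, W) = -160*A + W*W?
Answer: I*√22690 ≈ 150.63*I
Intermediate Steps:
b(A, W) = W² - 160*A (b(A, W) = -160*A + W² = W² - 160*A)
√(-18171 + b(149, 139)) = √(-18171 + (139² - 160*149)) = √(-18171 + (19321 - 23840)) = √(-18171 - 4519) = √(-22690) = I*√22690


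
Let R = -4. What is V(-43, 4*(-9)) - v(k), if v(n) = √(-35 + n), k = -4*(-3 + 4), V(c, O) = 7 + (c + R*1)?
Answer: -40 - I*√39 ≈ -40.0 - 6.245*I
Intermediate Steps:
V(c, O) = 3 + c (V(c, O) = 7 + (c - 4*1) = 7 + (c - 4) = 7 + (-4 + c) = 3 + c)
k = -4 (k = -4*1 = -4)
V(-43, 4*(-9)) - v(k) = (3 - 43) - √(-35 - 4) = -40 - √(-39) = -40 - I*√39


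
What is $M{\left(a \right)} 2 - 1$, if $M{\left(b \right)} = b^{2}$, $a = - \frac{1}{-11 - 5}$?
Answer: $- \frac{127}{128} \approx -0.99219$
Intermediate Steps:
$a = \frac{1}{16}$ ($a = - \frac{1}{-11 - 5} = - \frac{1}{-16} = \left(-1\right) \left(- \frac{1}{16}\right) = \frac{1}{16} \approx 0.0625$)
$M{\left(a \right)} 2 - 1 = \left(\frac{1}{16}\right)^{2} \cdot 2 - 1 = \frac{1}{256} \cdot 2 + \left(-14 + 13\right) = \frac{1}{128} - 1 = - \frac{127}{128}$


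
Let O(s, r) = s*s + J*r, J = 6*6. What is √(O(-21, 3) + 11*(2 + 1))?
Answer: √582 ≈ 24.125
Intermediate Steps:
J = 36
O(s, r) = s² + 36*r (O(s, r) = s*s + 36*r = s² + 36*r)
√(O(-21, 3) + 11*(2 + 1)) = √(((-21)² + 36*3) + 11*(2 + 1)) = √((441 + 108) + 11*3) = √(549 + 33) = √582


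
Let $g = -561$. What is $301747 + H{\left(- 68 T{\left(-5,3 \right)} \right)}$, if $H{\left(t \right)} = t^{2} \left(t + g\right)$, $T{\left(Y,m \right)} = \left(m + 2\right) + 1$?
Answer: $-161001869$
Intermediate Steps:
$T{\left(Y,m \right)} = 3 + m$ ($T{\left(Y,m \right)} = \left(2 + m\right) + 1 = 3 + m$)
$H{\left(t \right)} = t^{2} \left(-561 + t\right)$ ($H{\left(t \right)} = t^{2} \left(t - 561\right) = t^{2} \left(-561 + t\right)$)
$301747 + H{\left(- 68 T{\left(-5,3 \right)} \right)} = 301747 + \left(- 68 \left(3 + 3\right)\right)^{2} \left(-561 - 68 \left(3 + 3\right)\right) = 301747 + \left(\left(-68\right) 6\right)^{2} \left(-561 - 408\right) = 301747 + \left(-408\right)^{2} \left(-561 - 408\right) = 301747 + 166464 \left(-969\right) = 301747 - 161303616 = -161001869$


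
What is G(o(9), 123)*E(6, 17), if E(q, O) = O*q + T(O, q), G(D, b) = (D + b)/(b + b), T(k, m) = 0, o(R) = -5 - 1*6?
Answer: 1904/41 ≈ 46.439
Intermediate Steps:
o(R) = -11 (o(R) = -5 - 6 = -11)
G(D, b) = (D + b)/(2*b) (G(D, b) = (D + b)/((2*b)) = (D + b)*(1/(2*b)) = (D + b)/(2*b))
E(q, O) = O*q (E(q, O) = O*q + 0 = O*q)
G(o(9), 123)*E(6, 17) = ((1/2)*(-11 + 123)/123)*(17*6) = ((1/2)*(1/123)*112)*102 = (56/123)*102 = 1904/41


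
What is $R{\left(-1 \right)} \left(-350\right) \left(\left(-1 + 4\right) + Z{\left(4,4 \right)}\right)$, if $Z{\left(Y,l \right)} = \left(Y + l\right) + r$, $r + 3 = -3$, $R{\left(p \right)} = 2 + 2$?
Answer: $-7000$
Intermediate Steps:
$R{\left(p \right)} = 4$
$r = -6$ ($r = -3 - 3 = -6$)
$Z{\left(Y,l \right)} = -6 + Y + l$ ($Z{\left(Y,l \right)} = \left(Y + l\right) - 6 = -6 + Y + l$)
$R{\left(-1 \right)} \left(-350\right) \left(\left(-1 + 4\right) + Z{\left(4,4 \right)}\right) = 4 \left(-350\right) \left(\left(-1 + 4\right) + \left(-6 + 4 + 4\right)\right) = - 1400 \left(3 + 2\right) = \left(-1400\right) 5 = -7000$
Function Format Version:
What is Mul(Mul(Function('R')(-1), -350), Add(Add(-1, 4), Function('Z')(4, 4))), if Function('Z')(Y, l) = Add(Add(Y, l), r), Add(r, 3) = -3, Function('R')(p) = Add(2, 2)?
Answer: -7000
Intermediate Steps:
Function('R')(p) = 4
r = -6 (r = Add(-3, -3) = -6)
Function('Z')(Y, l) = Add(-6, Y, l) (Function('Z')(Y, l) = Add(Add(Y, l), -6) = Add(-6, Y, l))
Mul(Mul(Function('R')(-1), -350), Add(Add(-1, 4), Function('Z')(4, 4))) = Mul(Mul(4, -350), Add(Add(-1, 4), Add(-6, 4, 4))) = Mul(-1400, Add(3, 2)) = Mul(-1400, 5) = -7000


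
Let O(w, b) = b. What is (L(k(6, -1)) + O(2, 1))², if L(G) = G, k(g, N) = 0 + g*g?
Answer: 1369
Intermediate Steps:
k(g, N) = g² (k(g, N) = 0 + g² = g²)
(L(k(6, -1)) + O(2, 1))² = (6² + 1)² = (36 + 1)² = 37² = 1369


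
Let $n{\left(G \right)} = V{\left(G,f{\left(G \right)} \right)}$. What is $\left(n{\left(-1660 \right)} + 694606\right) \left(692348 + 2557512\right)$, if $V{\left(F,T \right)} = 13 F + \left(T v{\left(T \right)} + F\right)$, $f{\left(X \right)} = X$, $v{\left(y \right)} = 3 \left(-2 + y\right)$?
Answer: $29080156762360$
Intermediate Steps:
$v{\left(y \right)} = -6 + 3 y$
$V{\left(F,T \right)} = 14 F + T \left(-6 + 3 T\right)$ ($V{\left(F,T \right)} = 13 F + \left(T \left(-6 + 3 T\right) + F\right) = 13 F + \left(F + T \left(-6 + 3 T\right)\right) = 14 F + T \left(-6 + 3 T\right)$)
$n{\left(G \right)} = 14 G + 3 G \left(-2 + G\right)$
$\left(n{\left(-1660 \right)} + 694606\right) \left(692348 + 2557512\right) = \left(- 1660 \left(8 + 3 \left(-1660\right)\right) + 694606\right) \left(692348 + 2557512\right) = \left(- 1660 \left(8 - 4980\right) + 694606\right) 3249860 = \left(\left(-1660\right) \left(-4972\right) + 694606\right) 3249860 = \left(8253520 + 694606\right) 3249860 = 8948126 \cdot 3249860 = 29080156762360$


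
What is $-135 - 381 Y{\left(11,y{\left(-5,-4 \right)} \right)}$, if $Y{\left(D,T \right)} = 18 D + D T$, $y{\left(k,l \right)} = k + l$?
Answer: $-37854$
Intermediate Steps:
$-135 - 381 Y{\left(11,y{\left(-5,-4 \right)} \right)} = -135 - 381 \cdot 11 \left(18 - 9\right) = -135 - 381 \cdot 11 \cdot 9 = -135 - 37719 = -37854$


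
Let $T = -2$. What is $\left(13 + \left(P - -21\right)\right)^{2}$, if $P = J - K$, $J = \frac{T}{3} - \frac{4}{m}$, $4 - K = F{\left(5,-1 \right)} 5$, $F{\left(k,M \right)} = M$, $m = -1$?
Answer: $\frac{7225}{9} \approx 802.78$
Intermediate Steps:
$K = 9$ ($K = 4 - \left(-1\right) 5 = 4 - -5 = 4 + 5 = 9$)
$J = \frac{10}{3}$ ($J = - \frac{2}{3} - \frac{4}{-1} = \left(-2\right) \frac{1}{3} - -4 = - \frac{2}{3} + 4 = \frac{10}{3} \approx 3.3333$)
$P = - \frac{17}{3}$ ($P = \frac{10}{3} - 9 = - \frac{17}{3} \approx -5.6667$)
$\left(13 + \left(P - -21\right)\right)^{2} = \left(13 - - \frac{46}{3}\right)^{2} = \left(13 + \left(- \frac{17}{3} + 21\right)\right)^{2} = \left(13 + \frac{46}{3}\right)^{2} = \left(\frac{85}{3}\right)^{2} = \frac{7225}{9}$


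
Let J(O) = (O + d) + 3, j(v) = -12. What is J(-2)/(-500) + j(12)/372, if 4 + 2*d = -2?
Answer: -219/7750 ≈ -0.028258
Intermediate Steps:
d = -3 (d = -2 + (½)*(-2) = -2 - 1 = -3)
J(O) = O (J(O) = (O - 3) + 3 = (-3 + O) + 3 = O)
J(-2)/(-500) + j(12)/372 = -2/(-500) - 12/372 = -2*(-1/500) - 12*1/372 = 1/250 - 1/31 = -219/7750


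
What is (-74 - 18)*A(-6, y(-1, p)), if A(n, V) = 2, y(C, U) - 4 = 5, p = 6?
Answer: -184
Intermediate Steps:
y(C, U) = 9 (y(C, U) = 4 + 5 = 9)
(-74 - 18)*A(-6, y(-1, p)) = (-74 - 18)*2 = -92*2 = -184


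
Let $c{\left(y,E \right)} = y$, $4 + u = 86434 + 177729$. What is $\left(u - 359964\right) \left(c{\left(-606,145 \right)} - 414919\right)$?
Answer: $39809372625$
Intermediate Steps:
$u = 264159$ ($u = -4 + \left(86434 + 177729\right) = -4 + 264163 = 264159$)
$\left(u - 359964\right) \left(c{\left(-606,145 \right)} - 414919\right) = \left(264159 - 359964\right) \left(-606 - 414919\right) = \left(-95805\right) \left(-415525\right) = 39809372625$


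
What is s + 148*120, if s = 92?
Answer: 17852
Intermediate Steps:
s + 148*120 = 92 + 148*120 = 92 + 17760 = 17852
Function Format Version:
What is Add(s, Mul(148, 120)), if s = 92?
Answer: 17852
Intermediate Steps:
Add(s, Mul(148, 120)) = Add(92, Mul(148, 120)) = Add(92, 17760) = 17852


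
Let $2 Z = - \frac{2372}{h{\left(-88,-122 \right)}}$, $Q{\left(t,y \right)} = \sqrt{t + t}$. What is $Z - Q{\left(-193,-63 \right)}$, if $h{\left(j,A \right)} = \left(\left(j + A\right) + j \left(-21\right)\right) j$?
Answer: $\frac{593}{72072} - i \sqrt{386} \approx 0.0082279 - 19.647 i$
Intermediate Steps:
$Q{\left(t,y \right)} = \sqrt{2} \sqrt{t}$ ($Q{\left(t,y \right)} = \sqrt{2 t} = \sqrt{2} \sqrt{t}$)
$h{\left(j,A \right)} = j \left(A - 20 j\right)$ ($h{\left(j,A \right)} = \left(\left(A + j\right) - 21 j\right) j = \left(A - 20 j\right) j = j \left(A - 20 j\right)$)
$Z = \frac{593}{72072}$ ($Z = \frac{\left(-2372\right) \frac{1}{\left(-88\right) \left(-122 - -1760\right)}}{2} = \frac{\left(-2372\right) \frac{1}{\left(-88\right) \left(-122 + 1760\right)}}{2} = \frac{\left(-2372\right) \frac{1}{\left(-88\right) 1638}}{2} = \frac{\left(-2372\right) \frac{1}{-144144}}{2} = \frac{\left(-2372\right) \left(- \frac{1}{144144}\right)}{2} = \frac{1}{2} \cdot \frac{593}{36036} = \frac{593}{72072} \approx 0.0082279$)
$Z - Q{\left(-193,-63 \right)} = \frac{593}{72072} - \sqrt{2} \sqrt{-193} = \frac{593}{72072} - \sqrt{2} i \sqrt{193} = \frac{593}{72072} - i \sqrt{386}$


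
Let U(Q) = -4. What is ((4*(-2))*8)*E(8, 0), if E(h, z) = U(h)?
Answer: 256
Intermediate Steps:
E(h, z) = -4
((4*(-2))*8)*E(8, 0) = ((4*(-2))*8)*(-4) = -8*8*(-4) = -64*(-4) = 256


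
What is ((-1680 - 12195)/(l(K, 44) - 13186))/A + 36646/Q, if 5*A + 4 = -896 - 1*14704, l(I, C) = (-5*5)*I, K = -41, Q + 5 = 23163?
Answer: 3476173657687/2197233865276 ≈ 1.5821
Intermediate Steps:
Q = 23158 (Q = -5 + 23163 = 23158)
l(I, C) = -25*I
A = -15604/5 (A = -⅘ + (-896 - 1*14704)/5 = -⅘ + (-896 - 14704)/5 = -⅘ + (⅕)*(-15600) = -⅘ - 3120 = -15604/5 ≈ -3120.8)
((-1680 - 12195)/(l(K, 44) - 13186))/A + 36646/Q = ((-1680 - 12195)/(-25*(-41) - 13186))/(-15604/5) + 36646/23158 = -13875/(1025 - 13186)*(-5/15604) + 36646*(1/23158) = -13875/(-12161)*(-5/15604) + 18323/11579 = -13875*(-1/12161)*(-5/15604) + 18323/11579 = (13875/12161)*(-5/15604) + 18323/11579 = -69375/189760244 + 18323/11579 = 3476173657687/2197233865276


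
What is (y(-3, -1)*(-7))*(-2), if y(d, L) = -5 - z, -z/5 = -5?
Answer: -420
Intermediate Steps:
z = 25 (z = -5*(-5) = 25)
y(d, L) = -30 (y(d, L) = -5 - 1*25 = -5 - 25 = -30)
(y(-3, -1)*(-7))*(-2) = -30*(-7)*(-2) = 210*(-2) = -420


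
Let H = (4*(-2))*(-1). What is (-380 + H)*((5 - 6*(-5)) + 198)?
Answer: -86676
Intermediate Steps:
H = 8 (H = -8*(-1) = 8)
(-380 + H)*((5 - 6*(-5)) + 198) = (-380 + 8)*((5 - 6*(-5)) + 198) = -372*((5 + 30) + 198) = -372*(35 + 198) = -372*233 = -86676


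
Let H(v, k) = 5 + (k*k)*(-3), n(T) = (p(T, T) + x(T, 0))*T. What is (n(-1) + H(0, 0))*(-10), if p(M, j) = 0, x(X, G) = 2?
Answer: -30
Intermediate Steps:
n(T) = 2*T (n(T) = (0 + 2)*T = 2*T)
H(v, k) = 5 - 3*k² (H(v, k) = 5 + k²*(-3) = 5 - 3*k²)
(n(-1) + H(0, 0))*(-10) = (2*(-1) + (5 - 3*0²))*(-10) = (-2 + (5 - 3*0))*(-10) = (-2 + (5 + 0))*(-10) = (-2 + 5)*(-10) = 3*(-10) = -30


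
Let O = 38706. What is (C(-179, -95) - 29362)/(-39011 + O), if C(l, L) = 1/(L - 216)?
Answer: 9131583/94855 ≈ 96.269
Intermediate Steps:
C(l, L) = 1/(-216 + L)
(C(-179, -95) - 29362)/(-39011 + O) = (1/(-216 - 95) - 29362)/(-39011 + 38706) = (1/(-311) - 29362)/(-305) = (-1/311 - 29362)*(-1/305) = -9131583/311*(-1/305) = 9131583/94855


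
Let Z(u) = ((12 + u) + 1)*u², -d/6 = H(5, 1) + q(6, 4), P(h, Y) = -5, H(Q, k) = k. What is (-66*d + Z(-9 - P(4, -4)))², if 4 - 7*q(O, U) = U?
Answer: 291600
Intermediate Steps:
q(O, U) = 4/7 - U/7
d = -6 (d = -6*(1 + (4/7 - ⅐*4)) = -6*(1 + (4/7 - 4/7)) = -6*(1 + 0) = -6*1 = -6)
Z(u) = u²*(13 + u) (Z(u) = (13 + u)*u² = u²*(13 + u))
(-66*d + Z(-9 - P(4, -4)))² = (-66*(-6) + (-9 - 1*(-5))²*(13 + (-9 - 1*(-5))))² = (396 + (-9 + 5)²*(13 + (-9 + 5)))² = (396 + (-4)²*(13 - 4))² = (396 + 16*9)² = (396 + 144)² = 540² = 291600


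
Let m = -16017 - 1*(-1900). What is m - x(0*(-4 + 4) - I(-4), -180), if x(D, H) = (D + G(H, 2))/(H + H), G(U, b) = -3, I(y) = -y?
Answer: -5082127/360 ≈ -14117.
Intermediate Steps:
m = -14117 (m = -16017 + 1900 = -14117)
x(D, H) = (-3 + D)/(2*H) (x(D, H) = (D - 3)/(H + H) = (-3 + D)/((2*H)) = (-3 + D)*(1/(2*H)) = (-3 + D)/(2*H))
m - x(0*(-4 + 4) - I(-4), -180) = -14117 - (-3 + (0*(-4 + 4) - (-1)*(-4)))/(2*(-180)) = -14117 - (-1)*(-3 + (0*0 - 1*4))/(2*180) = -14117 - (-1)*(-3 + (0 - 4))/(2*180) = -14117 - (-1)*(-3 - 4)/(2*180) = -14117 - (-1)*(-7)/(2*180) = -14117 - 1*7/360 = -14117 - 7/360 = -5082127/360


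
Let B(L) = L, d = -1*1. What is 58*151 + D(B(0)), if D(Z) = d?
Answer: 8757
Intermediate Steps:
d = -1
D(Z) = -1
58*151 + D(B(0)) = 58*151 - 1 = 8758 - 1 = 8757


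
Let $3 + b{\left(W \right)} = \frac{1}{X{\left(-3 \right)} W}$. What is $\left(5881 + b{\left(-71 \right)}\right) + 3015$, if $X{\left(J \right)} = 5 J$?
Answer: $\frac{9471046}{1065} \approx 8893.0$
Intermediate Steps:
$b{\left(W \right)} = -3 - \frac{1}{15 W}$ ($b{\left(W \right)} = -3 + \frac{1}{5 \left(-3\right) W} = -3 + \frac{1}{\left(-15\right) W} = -3 - \frac{1}{15 W}$)
$\left(5881 + b{\left(-71 \right)}\right) + 3015 = \left(5881 - \left(3 + \frac{1}{15 \left(-71\right)}\right)\right) + 3015 = \left(5881 - \frac{3194}{1065}\right) + 3015 = \frac{6260071}{1065} + 3015 = \frac{9471046}{1065}$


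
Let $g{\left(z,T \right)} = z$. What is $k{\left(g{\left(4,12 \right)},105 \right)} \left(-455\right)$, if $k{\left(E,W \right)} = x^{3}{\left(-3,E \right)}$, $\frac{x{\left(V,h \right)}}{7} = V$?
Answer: $4213755$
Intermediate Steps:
$x{\left(V,h \right)} = 7 V$
$k{\left(E,W \right)} = -9261$ ($k{\left(E,W \right)} = \left(7 \left(-3\right)\right)^{3} = \left(-21\right)^{3} = -9261$)
$k{\left(g{\left(4,12 \right)},105 \right)} \left(-455\right) = \left(-9261\right) \left(-455\right) = 4213755$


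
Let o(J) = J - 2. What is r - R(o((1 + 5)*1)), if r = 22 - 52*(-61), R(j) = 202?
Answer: 2992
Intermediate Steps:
o(J) = -2 + J
r = 3194 (r = 22 + 3172 = 3194)
r - R(o((1 + 5)*1)) = 3194 - 1*202 = 3194 - 202 = 2992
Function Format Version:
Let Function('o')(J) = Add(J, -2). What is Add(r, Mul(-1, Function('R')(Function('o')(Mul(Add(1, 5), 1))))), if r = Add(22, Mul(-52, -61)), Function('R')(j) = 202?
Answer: 2992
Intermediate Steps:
Function('o')(J) = Add(-2, J)
r = 3194 (r = Add(22, 3172) = 3194)
Add(r, Mul(-1, Function('R')(Function('o')(Mul(Add(1, 5), 1))))) = Add(3194, Mul(-1, 202)) = Add(3194, -202) = 2992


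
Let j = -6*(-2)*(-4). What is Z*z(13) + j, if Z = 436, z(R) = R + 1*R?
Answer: 11288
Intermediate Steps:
z(R) = 2*R (z(R) = R + R = 2*R)
j = -48 (j = 12*(-4) = -48)
Z*z(13) + j = 436*(2*13) - 48 = 436*26 - 48 = 11336 - 48 = 11288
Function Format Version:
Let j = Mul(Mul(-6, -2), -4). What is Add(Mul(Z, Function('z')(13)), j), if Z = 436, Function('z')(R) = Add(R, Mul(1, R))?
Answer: 11288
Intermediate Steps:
Function('z')(R) = Mul(2, R) (Function('z')(R) = Add(R, R) = Mul(2, R))
j = -48 (j = Mul(12, -4) = -48)
Add(Mul(Z, Function('z')(13)), j) = Add(Mul(436, Mul(2, 13)), -48) = Add(Mul(436, 26), -48) = Add(11336, -48) = 11288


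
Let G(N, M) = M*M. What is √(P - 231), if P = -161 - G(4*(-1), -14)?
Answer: 14*I*√3 ≈ 24.249*I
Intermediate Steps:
G(N, M) = M²
P = -357 (P = -161 - 1*(-14)² = -161 - 1*196 = -161 - 196 = -357)
√(P - 231) = √(-357 - 231) = √(-588) = 14*I*√3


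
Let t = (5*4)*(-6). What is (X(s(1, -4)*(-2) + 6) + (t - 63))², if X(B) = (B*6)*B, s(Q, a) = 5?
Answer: 7569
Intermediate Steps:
t = -120 (t = 20*(-6) = -120)
X(B) = 6*B² (X(B) = (6*B)*B = 6*B²)
(X(s(1, -4)*(-2) + 6) + (t - 63))² = (6*(5*(-2) + 6)² + (-120 - 63))² = (6*(-10 + 6)² - 183)² = (6*(-4)² - 183)² = (6*16 - 183)² = (96 - 183)² = (-87)² = 7569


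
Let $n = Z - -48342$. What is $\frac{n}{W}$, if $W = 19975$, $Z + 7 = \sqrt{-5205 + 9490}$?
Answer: $\frac{9667}{3995} + \frac{\sqrt{4285}}{19975} \approx 2.423$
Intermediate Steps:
$Z = -7 + \sqrt{4285}$ ($Z = -7 + \sqrt{-5205 + 9490} = -7 + \sqrt{4285} \approx 58.46$)
$n = 48335 + \sqrt{4285}$ ($n = \left(-7 + \sqrt{4285}\right) - -48342 = \left(-7 + \sqrt{4285}\right) + 48342 = 48335 + \sqrt{4285} \approx 48400.0$)
$\frac{n}{W} = \frac{48335 + \sqrt{4285}}{19975} = \left(48335 + \sqrt{4285}\right) \frac{1}{19975} = \frac{9667}{3995} + \frac{\sqrt{4285}}{19975}$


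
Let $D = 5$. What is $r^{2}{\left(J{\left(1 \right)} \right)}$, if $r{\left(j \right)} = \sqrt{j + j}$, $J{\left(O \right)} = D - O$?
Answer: $8$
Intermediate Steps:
$J{\left(O \right)} = 5 - O$
$r{\left(j \right)} = \sqrt{2} \sqrt{j}$ ($r{\left(j \right)} = \sqrt{2 j} = \sqrt{2} \sqrt{j}$)
$r^{2}{\left(J{\left(1 \right)} \right)} = \left(\sqrt{2} \sqrt{5 - 1}\right)^{2} = \left(\sqrt{2} \sqrt{4}\right)^{2} = \left(\sqrt{2} \cdot 2\right)^{2} = \left(2 \sqrt{2}\right)^{2} = 8$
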